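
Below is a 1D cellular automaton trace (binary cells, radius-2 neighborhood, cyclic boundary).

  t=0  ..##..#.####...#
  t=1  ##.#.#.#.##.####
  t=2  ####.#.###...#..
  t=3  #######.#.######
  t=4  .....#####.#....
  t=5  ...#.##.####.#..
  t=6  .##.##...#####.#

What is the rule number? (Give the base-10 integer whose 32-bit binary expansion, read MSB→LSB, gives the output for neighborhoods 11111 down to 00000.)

  #####|.  b31=0 t=1,i=14
  ####.|#  b30=1 t=0,i=10
  ###.#|#  b29=1 t=1,i=1
  ###..|.  b28=0 t=0,i=11
  ##.##|.  b27=0 t=1,i=11
  ##.#.|#  b26=1 t=1,i=2
  ##..#|.  b25=0 t=0,i=4
  ##...|#  b24=1 t=0,i=12
  #.###|.  b23=0 t=0,i=8
  #.##.|#  b22=1 t=1,i=9
  #.#.#|#  b21=1 t=1,i=3
  #.#..|#  b20=1 t=4,i=11
  #..##|#  b19=1 t=0,i=1
  #..#.|#  b18=1 t=0,i=5
  #...#|#  b17=1 t=0,i=13
  #....|#  b16=1 t=4,i=13
  .####|#  b15=1 t=0,i=9
  .###.|#  b14=1 t=2,i=8
  .##.#|.  b13=0 t=1,i=10
  .##..|#  b12=1 t=0,i=3
  .#.##|#  b11=1 t=0,i=7
  .#.#.|.  b10=0 t=1,i=4
  .#..#|#  b9=1 t=0,i=0
  .#...|.  b8=0 t=4,i=12
  ..###|#  b7=1 t=2,i=0
  ..##.|.  b6=0 t=0,i=2
  ..#.#|.  b5=0 t=0,i=6
  ..#..|#  b4=1 t=0,i=15
  ...##|.  b3=0 t=4,i=4
  ...#.|#  b2=1 t=0,i=14
  ....#|#  b1=1 t=4,i=3
  .....|.  b0=0 t=4,i=0
  bits 01100101011111111101101010010110 = 1702877846

1702877846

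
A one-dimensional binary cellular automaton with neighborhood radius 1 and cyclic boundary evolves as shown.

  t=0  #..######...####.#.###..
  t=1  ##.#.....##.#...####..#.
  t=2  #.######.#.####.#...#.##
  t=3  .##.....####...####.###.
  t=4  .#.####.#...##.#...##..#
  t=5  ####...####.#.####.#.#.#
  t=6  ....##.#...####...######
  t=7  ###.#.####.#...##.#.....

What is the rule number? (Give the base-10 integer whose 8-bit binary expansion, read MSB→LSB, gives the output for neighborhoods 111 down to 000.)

  [7] ### => .  t=0,i=4
  [6] ##. => .  t=0,i=8
  [5] #.# => #  t=0,i=16
  [4] #.. => #  t=0,i=1
  [3] .## => #  t=0,i=3
  [2] .#. => #  t=0,i=0
  [1] ..# => .  t=0,i=2
  [0] ... => #  t=0,i=10
  bits 00111101 = 61

61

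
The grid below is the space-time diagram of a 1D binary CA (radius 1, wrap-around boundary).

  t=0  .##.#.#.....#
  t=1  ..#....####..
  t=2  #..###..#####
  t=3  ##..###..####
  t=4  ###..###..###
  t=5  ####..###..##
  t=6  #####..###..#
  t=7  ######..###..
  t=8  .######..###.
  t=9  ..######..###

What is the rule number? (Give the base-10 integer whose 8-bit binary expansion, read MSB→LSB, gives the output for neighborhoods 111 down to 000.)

  nb ###: next=#  (t=1,i=8, bit7=1)
  nb ##.: next=#  (t=0,i=2, bit6=1)
  nb #.#: next=.  (t=0,i=0, bit5=0)
  nb #..: next=#  (t=0,i=7, bit4=1)
  nb .##: next=.  (t=0,i=1, bit3=0)
  nb .#.: next=.  (t=0,i=4, bit2=0)
  nb ..#: next=.  (t=0,i=11, bit1=0)
  nb ...: next=#  (t=0,i=8, bit0=1)
  bits 11010001 = 209

209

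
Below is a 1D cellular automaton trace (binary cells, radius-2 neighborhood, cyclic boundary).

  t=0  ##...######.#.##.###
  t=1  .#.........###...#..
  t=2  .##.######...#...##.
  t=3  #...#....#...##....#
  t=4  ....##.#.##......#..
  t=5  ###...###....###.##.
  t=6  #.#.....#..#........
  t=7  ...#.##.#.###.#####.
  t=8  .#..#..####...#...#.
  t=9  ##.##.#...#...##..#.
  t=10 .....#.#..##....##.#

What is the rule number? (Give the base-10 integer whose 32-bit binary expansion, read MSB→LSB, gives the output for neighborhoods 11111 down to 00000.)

380373267

  ##### -> .   bit 31 = 0  t=0,i=7
  ####. -> .   bit 30 = 0  t=0,i=0
  ###.# -> .   bit 29 = 0  t=0,i=10
  ###.. -> #   bit 28 = 1  t=0,i=1
  ##.## -> .   bit 27 = 0  t=0,i=16
  ##.#. -> #   bit 26 = 1  t=0,i=11
  ##..# -> #   bit 25 = 1  t=2,i=19
  ##... -> .   bit 24 = 0  t=0,i=2
  #.### -> #   bit 23 = 1  t=0,i=17
  #.##. -> .   bit 22 = 0  t=0,i=14
  #.#.# -> #   bit 21 = 1  t=0,i=12
  #.#.. -> .   bit 20 = 0  t=6,i=2
  #..## -> #   bit 19 = 1  t=2,i=0
  #..#. -> #   bit 18 = 1  t=6,i=10
  #...# -> .   bit 17 = 0  t=0,i=3
  #.... -> .   bit 16 = 0  t=1,i=3
  .#### -> .   bit 15 = 0  t=0,i=6
  .###. -> .   bit 14 = 0  t=1,i=12
  .##.# -> .   bit 13 = 0  t=0,i=15
  .##.. -> .   bit 12 = 0  t=2,i=18
  .#.## -> #   bit 11 = 1  t=0,i=13
  .#.#. -> .   bit 10 = 0  t=6,i=1
  .#..# -> .   bit 9 = 0  t=6,i=9
  .#... -> #   bit 8 = 1  t=1,i=2
  ..### -> .   bit 7 = 0  t=0,i=5
  ..##. -> .   bit 6 = 0  t=2,i=1
  ..#.# -> .   bit 5 = 0  t=6,i=0
  ..#.. -> #   bit 4 = 1  t=1,i=1
  ...## -> .   bit 3 = 0  t=0,i=4
  ...#. -> .   bit 2 = 0  t=1,i=0
  ....# -> #   bit 1 = 1  t=1,i=9
  ..... -> #   bit 0 = 1  t=1,i=4
  bits 00010110101011000000100100010011 = 380373267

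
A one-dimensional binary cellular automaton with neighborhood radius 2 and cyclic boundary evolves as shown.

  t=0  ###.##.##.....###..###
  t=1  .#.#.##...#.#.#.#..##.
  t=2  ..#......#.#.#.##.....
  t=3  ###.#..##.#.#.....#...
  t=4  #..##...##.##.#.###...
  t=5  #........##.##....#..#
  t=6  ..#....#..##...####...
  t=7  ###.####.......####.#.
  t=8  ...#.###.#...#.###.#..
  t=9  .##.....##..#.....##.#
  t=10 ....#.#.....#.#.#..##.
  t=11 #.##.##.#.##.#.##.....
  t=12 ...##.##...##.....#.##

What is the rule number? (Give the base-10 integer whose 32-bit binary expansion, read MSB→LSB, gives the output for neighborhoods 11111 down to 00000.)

  ##### -> .   bit 31 = 0  t=0,i=0
  ####. -> #   bit 30 = 1  t=0,i=1
  ###.# -> .   bit 29 = 0  t=0,i=2
  ###.. -> #   bit 28 = 1  t=0,i=16
  ##.## -> #   bit 27 = 1  t=0,i=3
  ##.#. -> #   bit 26 = 1  t=3,i=3
  ##..# -> .   bit 25 = 0  t=0,i=17
  ##... -> .   bit 24 = 0  t=0,i=9
  #.### -> .   bit 23 = 0  t=4,i=16
  #.##. -> .   bit 22 = 0  t=0,i=4
  #.#.# -> .   bit 21 = 0  t=1,i=3
  #.#.. -> #   bit 20 = 1  t=1,i=16
  #..## -> .   bit 19 = 0  t=0,i=18
  #..#. -> .   bit 18 = 0  t=1,i=0
  #...# -> .   bit 17 = 0  t=1,i=8
  #.... -> #   bit 16 = 1  t=0,i=10
  .#### -> #   bit 15 = 1  t=0,i=20
  .###. -> .   bit 14 = 0  t=0,i=15
  .##.# -> #   bit 13 = 1  t=0,i=5
  .##.. -> .   bit 12 = 0  t=0,i=8
  .#.## -> .   bit 11 = 0  t=1,i=4
  .#.#. -> #   bit 10 = 1  t=1,i=2
  .#..# -> .   bit 9 = 0  t=1,i=17
  .#... -> .   bit 8 = 0  t=2,i=3
  ..### -> #   bit 7 = 1  t=0,i=14
  ..##. -> .   bit 6 = 0  t=1,i=19
  ..#.# -> .   bit 5 = 0  t=1,i=1
  ..#.. -> #   bit 4 = 1  t=2,i=2
  ...## -> .   bit 3 = 0  t=0,i=13
  ...#. -> #   bit 2 = 1  t=1,i=9
  ....# -> #   bit 1 = 1  t=0,i=12
  ..... -> .   bit 0 = 0  t=0,i=11
  bits 01011100000100011010010010010110 = 1544660118

1544660118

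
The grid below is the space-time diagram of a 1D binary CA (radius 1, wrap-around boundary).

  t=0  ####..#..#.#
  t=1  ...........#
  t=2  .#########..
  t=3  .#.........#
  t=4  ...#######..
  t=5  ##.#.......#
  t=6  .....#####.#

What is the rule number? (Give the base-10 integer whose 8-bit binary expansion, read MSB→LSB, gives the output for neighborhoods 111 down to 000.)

9

  ###|.  b7=0 t=0,i=0
  ##.|.  b6=0 t=0,i=3
  #.#|.  b5=0 t=0,i=10
  #..|.  b4=0 t=0,i=4
  .##|#  b3=1 t=0,i=11
  .#.|.  b2=0 t=0,i=6
  ..#|.  b1=0 t=0,i=5
  ...|#  b0=1 t=1,i=1
  bits 00001001 = 9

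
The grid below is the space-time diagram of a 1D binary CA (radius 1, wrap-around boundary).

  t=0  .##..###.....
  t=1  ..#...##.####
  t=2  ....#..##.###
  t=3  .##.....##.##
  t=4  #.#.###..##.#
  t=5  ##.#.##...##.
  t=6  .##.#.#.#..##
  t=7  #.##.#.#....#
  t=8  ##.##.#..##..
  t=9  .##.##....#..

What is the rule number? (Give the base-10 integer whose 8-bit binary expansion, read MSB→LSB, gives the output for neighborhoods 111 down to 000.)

225

  ###|#  b7=1 t=0,i=6
  ##.|#  b6=1 t=0,i=2
  #.#|#  b5=1 t=1,i=8
  #..|.  b4=0 t=0,i=3
  .##|.  b3=0 t=0,i=1
  .#.|.  b2=0 t=1,i=2
  ..#|.  b1=0 t=0,i=0
  ...|#  b0=1 t=0,i=9
  bits 11100001 = 225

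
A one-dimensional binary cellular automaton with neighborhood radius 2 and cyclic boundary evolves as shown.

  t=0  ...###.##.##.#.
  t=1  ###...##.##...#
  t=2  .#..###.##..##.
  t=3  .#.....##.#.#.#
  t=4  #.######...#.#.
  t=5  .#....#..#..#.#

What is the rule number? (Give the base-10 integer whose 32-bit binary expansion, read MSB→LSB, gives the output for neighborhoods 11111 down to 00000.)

1245908315

  ##### -> .   bit 31 = 0  t=4,i=4
  ####. -> #   bit 30 = 1  t=1,i=1
  ###.# -> .   bit 29 = 0  t=0,i=5
  ###.. -> .   bit 28 = 0  t=1,i=2
  ##.## -> #   bit 27 = 1  t=0,i=6
  ##.#. -> .   bit 26 = 0  t=0,i=12
  ##..# -> #   bit 25 = 1  t=2,i=10
  ##... -> .   bit 24 = 0  t=1,i=3
  #.### -> .   bit 23 = 0  t=4,i=2
  #.##. -> #   bit 22 = 1  t=0,i=7
  #.#.# -> .   bit 21 = 0  t=3,i=10
  #.#.. -> .   bit 20 = 0  t=0,i=13
  #..## -> .   bit 19 = 0  t=2,i=3
  #..#. -> .   bit 18 = 0  t=2,i=0
  #...# -> #   bit 17 = 1  t=1,i=4
  #.... -> #   bit 16 = 1  t=0,i=0
  .#### -> .   bit 15 = 0  t=1,i=0
  .###. -> .   bit 14 = 0  t=0,i=4
  .##.# -> .   bit 13 = 0  t=0,i=8
  .##.. -> .   bit 12 = 0  t=1,i=10
  .#.## -> #   bit 11 = 1  t=4,i=1
  .#.#. -> #   bit 10 = 1  t=3,i=0
  .#..# -> .   bit 9 = 0  t=2,i=2
  .#... -> #   bit 8 = 1  t=0,i=14
  ..### -> .   bit 7 = 0  t=0,i=3
  ..##. -> #   bit 6 = 1  t=1,i=6
  ..#.# -> .   bit 5 = 0  t=4,i=11
  ..#.. -> #   bit 4 = 1  t=2,i=1
  ...## -> #   bit 3 = 1  t=0,i=2
  ...#. -> .   bit 2 = 0  t=4,i=10
  ....# -> #   bit 1 = 1  t=0,i=1
  ..... -> #   bit 0 = 1  t=3,i=4
  bits 01001010010000110000110101011011 = 1245908315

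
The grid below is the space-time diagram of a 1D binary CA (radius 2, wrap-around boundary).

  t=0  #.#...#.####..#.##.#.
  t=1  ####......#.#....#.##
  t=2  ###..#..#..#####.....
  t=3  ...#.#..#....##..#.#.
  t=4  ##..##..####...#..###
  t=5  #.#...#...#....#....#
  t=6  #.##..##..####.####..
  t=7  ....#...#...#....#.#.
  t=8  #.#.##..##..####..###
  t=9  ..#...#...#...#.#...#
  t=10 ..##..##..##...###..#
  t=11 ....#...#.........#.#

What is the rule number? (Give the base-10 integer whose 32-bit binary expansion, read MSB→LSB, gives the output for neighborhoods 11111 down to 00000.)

  nb #####: next=#  (t=1,i=0, bit31=1)
  nb ####.: next=#  (t=0,i=10, bit30=1)
  nb ###.#: next=.  (t=6,i=13, bit29=0)
  nb ###..: next=.  (t=0,i=11, bit28=0)
  nb ##.##: next=.  (t=6,i=14, bit27=0)
  nb ##.#.: next=.  (t=0,i=18, bit26=0)
  nb ##..#: next=#  (t=0,i=12, bit25=1)
  nb ##...: next=.  (t=1,i=4, bit24=0)
  nb #.###: next=.  (t=0,i=8, bit23=0)
  nb #.##.: next=.  (t=0,i=16, bit22=0)
  nb #.#.#: next=#  (t=0,i=0, bit21=1)
  nb #.#..: next=#  (t=0,i=2, bit20=1)
  nb #..##: next=.  (t=2,i=10, bit19=0)
  nb #..#.: next=.  (t=0,i=13, bit18=0)
  nb #...#: next=.  (t=0,i=4, bit17=0)
  nb #....: next=#  (t=1,i=5, bit16=1)
  nb .####: next=.  (t=0,i=9, bit15=0)
  nb .###.: next=.  (t=2,i=1, bit14=0)
  nb .##.#: next=#  (t=0,i=17, bit13=1)
  nb .##..: next=.  (t=3,i=14, bit12=0)
  nb .#.##: next=.  (t=0,i=7, bit11=0)
  nb .#.#.: next=#  (t=0,i=1, bit10=1)
  nb .#..#: next=.  (t=2,i=6, bit9=0)
  nb .#...: next=#  (t=0,i=3, bit8=1)
  nb ..###: next=.  (t=2,i=0, bit7=0)
  nb ..##.: next=.  (t=3,i=13, bit6=0)
  nb ..#.#: next=.  (t=0,i=6, bit5=0)
  nb ..#..: next=#  (t=2,i=5, bit4=1)
  nb ...##: next=.  (t=2,i=20, bit3=0)
  nb ...#.: next=.  (t=0,i=5, bit2=0)
  nb ....#: next=#  (t=1,i=8, bit1=1)
  nb .....: next=.  (t=1,i=6, bit0=0)
  bits 11000010001100010010010100010010 = 3258000658

3258000658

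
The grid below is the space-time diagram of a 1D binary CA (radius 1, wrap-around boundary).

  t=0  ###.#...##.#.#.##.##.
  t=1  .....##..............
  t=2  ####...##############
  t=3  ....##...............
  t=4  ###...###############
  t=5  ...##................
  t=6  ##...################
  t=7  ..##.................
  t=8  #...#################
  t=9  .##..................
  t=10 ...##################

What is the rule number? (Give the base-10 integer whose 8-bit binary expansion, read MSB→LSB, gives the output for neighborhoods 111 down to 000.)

  [7] ### => .  t=0,i=1
  [6] ##. => .  t=0,i=2
  [5] #.# => .  t=0,i=3
  [4] #.. => #  t=0,i=5
  [3] .## => .  t=0,i=0
  [2] .#. => .  t=0,i=4
  [1] ..# => .  t=0,i=7
  [0] ... => #  t=0,i=6
  bits 00010001 = 17

17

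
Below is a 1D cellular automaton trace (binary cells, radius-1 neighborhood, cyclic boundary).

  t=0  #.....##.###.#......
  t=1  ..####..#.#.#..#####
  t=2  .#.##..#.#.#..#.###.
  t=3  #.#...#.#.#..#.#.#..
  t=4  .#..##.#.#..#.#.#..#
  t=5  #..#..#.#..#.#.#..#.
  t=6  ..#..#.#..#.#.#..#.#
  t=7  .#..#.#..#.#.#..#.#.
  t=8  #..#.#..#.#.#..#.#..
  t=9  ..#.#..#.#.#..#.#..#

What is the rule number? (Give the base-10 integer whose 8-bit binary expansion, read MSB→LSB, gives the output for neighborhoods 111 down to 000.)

  [7] ### => #  t=0,i=10
  [6] ##. => .  t=0,i=7
  [5] #.# => #  t=0,i=8
  [4] #.. => .  t=0,i=1
  [3] .## => .  t=0,i=6
  [2] .#. => .  t=0,i=0
  [1] ..# => #  t=0,i=5
  [0] ... => #  t=0,i=2
  bits 10100011 = 163

163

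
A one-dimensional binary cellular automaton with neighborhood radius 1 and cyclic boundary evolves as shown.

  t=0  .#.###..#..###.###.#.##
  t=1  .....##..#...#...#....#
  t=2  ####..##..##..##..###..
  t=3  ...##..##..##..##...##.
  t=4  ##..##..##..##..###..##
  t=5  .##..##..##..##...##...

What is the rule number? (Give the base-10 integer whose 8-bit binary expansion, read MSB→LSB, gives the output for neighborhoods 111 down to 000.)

81

  ### -> .   bit 7 = 0  t=0,i=4
  ##. -> #   bit 6 = 1  t=0,i=5
  #.# -> .   bit 5 = 0  t=0,i=0
  #.. -> #   bit 4 = 1  t=0,i=6
  .## -> .   bit 3 = 0  t=0,i=3
  .#. -> .   bit 2 = 0  t=0,i=1
  ..# -> .   bit 1 = 0  t=0,i=7
  ... -> #   bit 0 = 1  t=1,i=1
  bits 01010001 = 81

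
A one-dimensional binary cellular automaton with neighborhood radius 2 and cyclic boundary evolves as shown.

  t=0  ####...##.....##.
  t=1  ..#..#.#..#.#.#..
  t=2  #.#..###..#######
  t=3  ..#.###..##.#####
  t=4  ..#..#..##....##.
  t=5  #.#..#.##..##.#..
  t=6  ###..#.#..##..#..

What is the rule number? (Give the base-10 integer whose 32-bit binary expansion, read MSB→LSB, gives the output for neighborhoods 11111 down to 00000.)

3229304306

  #####|#  b31=1 t=2,i=12
  ####.|#  b30=1 t=0,i=2
  ###.#|.  b29=0 t=2,i=0
  ###..|.  b28=0 t=0,i=3
  ##.##|.  b27=0 t=0,i=16
  ##.#.|.  b26=0 t=2,i=1
  ##..#|.  b25=0 t=2,i=8
  ##...|.  b24=0 t=0,i=4
  #.###|.  b23=0 t=0,i=0
  #.##.|#  b22=1 t=5,i=7
  #.#.#|#  b21=1 t=1,i=12
  #.#..|#  b20=1 t=1,i=7
  #..##|#  b19=1 t=2,i=4
  #..#.|.  b18=0 t=1,i=4
  #...#|#  b17=1 t=0,i=5
  #....|#  b16=1 t=0,i=10
  .####|.  b15=0 t=0,i=1
  .###.|#  b14=1 t=2,i=6
  .##.#|.  b13=0 t=0,i=15
  .##..|.  b12=0 t=0,i=8
  .#.##|.  b11=0 t=3,i=3
  .#.#.|#  b10=1 t=1,i=6
  .#..#|.  b9=0 t=1,i=3
  .#...|#  b8=1 t=1,i=15
  ..###|#  b7=1 t=2,i=5
  ..##.|#  b6=1 t=0,i=7
  ..#.#|#  b5=1 t=1,i=5
  ..#..|#  b4=1 t=1,i=2
  ...##|.  b3=0 t=0,i=6
  ...#.|.  b2=0 t=1,i=1
  ....#|#  b1=1 t=0,i=12
  .....|.  b0=0 t=0,i=11
  bits 11000000011110110100010111110010 = 3229304306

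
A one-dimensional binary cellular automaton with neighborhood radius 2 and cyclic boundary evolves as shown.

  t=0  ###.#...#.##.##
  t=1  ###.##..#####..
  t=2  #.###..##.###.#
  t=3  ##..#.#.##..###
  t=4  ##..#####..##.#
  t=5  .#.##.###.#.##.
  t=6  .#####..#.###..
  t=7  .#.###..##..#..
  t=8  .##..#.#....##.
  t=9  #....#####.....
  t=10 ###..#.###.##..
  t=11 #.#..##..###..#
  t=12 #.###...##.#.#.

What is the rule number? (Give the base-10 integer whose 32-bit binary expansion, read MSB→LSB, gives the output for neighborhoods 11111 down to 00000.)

  #####|#  b31=1 t=0,i=0
  ####.|#  b30=1 t=0,i=1
  ###.#|#  b29=1 t=0,i=2
  ###..|#  b28=1 t=1,i=12
  ##.##|#  b27=1 t=0,i=12
  ##.#.|.  b26=0 t=0,i=3
  ##..#|.  b25=0 t=1,i=6
  ##...|.  b24=0 t=6,i=13
  #.###|.  b23=0 t=0,i=13
  #.##.|#  b22=1 t=0,i=10
  #.#.#|#  b21=1 t=3,i=6
  #.#..|#  b20=1 t=0,i=4
  #..##|#  b19=1 t=1,i=7
  #..#.|.  b18=0 t=3,i=3
  #...#|.  b17=0 t=0,i=6
  #....|#  b16=1 t=8,i=9
  .####|.  b15=0 t=0,i=14
  .###.|.  b14=0 t=1,i=1
  .##.#|#  b13=1 t=0,i=11
  .##..|.  b12=0 t=1,i=5
  .#.##|#  b11=1 t=0,i=9
  .#.#.|#  b10=1 t=3,i=5
  .#..#|#  b9=1 t=11,i=3
  .#...|#  b8=1 t=0,i=5
  ..###|#  b7=1 t=1,i=0
  ..##.|.  b6=0 t=2,i=7
  ..#.#|#  b5=1 t=0,i=8
  ..#..|#  b4=1 t=7,i=12
  ...##|.  b3=0 t=6,i=0
  ...#.|.  b2=0 t=0,i=7
  ....#|.  b1=0 t=8,i=10
  .....|#  b0=1 t=9,i=12
  bits 11111000011110010010111110110001 = 4168691633

4168691633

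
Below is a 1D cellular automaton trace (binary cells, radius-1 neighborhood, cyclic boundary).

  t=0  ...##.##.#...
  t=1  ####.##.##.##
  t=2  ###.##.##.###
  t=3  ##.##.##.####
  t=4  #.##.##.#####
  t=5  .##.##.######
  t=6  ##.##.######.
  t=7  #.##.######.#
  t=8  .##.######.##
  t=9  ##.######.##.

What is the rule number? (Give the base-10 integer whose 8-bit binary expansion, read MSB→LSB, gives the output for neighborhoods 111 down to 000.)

175

  nb ###: next=#  (t=1,i=0, bit7=1)
  nb ##.: next=.  (t=0,i=4, bit6=0)
  nb #.#: next=#  (t=0,i=5, bit5=1)
  nb #..: next=.  (t=0,i=10, bit4=0)
  nb .##: next=#  (t=0,i=3, bit3=1)
  nb .#.: next=#  (t=0,i=9, bit2=1)
  nb ..#: next=#  (t=0,i=2, bit1=1)
  nb ...: next=#  (t=0,i=0, bit0=1)
  bits 10101111 = 175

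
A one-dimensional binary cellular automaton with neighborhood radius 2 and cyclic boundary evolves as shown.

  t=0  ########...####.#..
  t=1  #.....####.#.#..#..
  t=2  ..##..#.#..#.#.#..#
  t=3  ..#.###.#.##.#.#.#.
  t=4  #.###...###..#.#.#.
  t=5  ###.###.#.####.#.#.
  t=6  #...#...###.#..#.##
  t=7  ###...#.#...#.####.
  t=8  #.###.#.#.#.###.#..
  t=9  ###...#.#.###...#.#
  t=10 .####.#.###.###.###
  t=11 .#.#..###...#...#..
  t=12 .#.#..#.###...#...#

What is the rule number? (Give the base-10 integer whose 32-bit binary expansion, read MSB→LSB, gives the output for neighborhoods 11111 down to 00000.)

1408698593

  nb #####: next=.  (t=0,i=2, bit31=0)
  nb ####.: next=#  (t=0,i=6, bit30=1)
  nb ###.#: next=.  (t=0,i=14, bit29=0)
  nb ###..: next=#  (t=0,i=7, bit28=1)
  nb ##.##: next=.  (t=5,i=3, bit27=0)
  nb ##.#.: next=.  (t=0,i=15, bit26=0)
  nb ##..#: next=#  (t=2,i=4, bit25=1)
  nb ##...: next=#  (t=0,i=8, bit24=1)
  nb #.###: next=#  (t=3,i=4, bit23=1)
  nb #.##.: next=#  (t=3,i=10, bit22=1)
  nb #.#.#: next=#  (t=1,i=11, bit21=1)
  nb #.#..: next=#  (t=0,i=16, bit20=1)
  nb #..##: next=.  (t=0,i=18, bit19=0)
  nb #..#.: next=#  (t=1,i=15, bit18=1)
  nb #...#: next=#  (t=0,i=9, bit17=1)
  nb #....: next=#  (t=1,i=2, bit16=1)
  nb .####: next=.  (t=0,i=1, bit15=0)
  nb .###.: next=.  (t=3,i=5, bit14=0)
  nb .##.#: next=.  (t=3,i=11, bit13=0)
  nb .##..: next=.  (t=2,i=3, bit12=0)
  nb .#.##: next=#  (t=3,i=3, bit11=1)
  nb .#.#.: next=.  (t=1,i=12, bit10=0)
  nb .#..#: next=.  (t=0,i=17, bit9=0)
  nb .#...: next=.  (t=1,i=1, bit8=0)
  nb ..###: next=#  (t=0,i=0, bit7=1)
  nb ..##.: next=#  (t=2,i=2, bit6=1)
  nb ..#.#: next=#  (t=2,i=6, bit5=1)
  nb ..#..: next=.  (t=1,i=0, bit4=0)
  nb ...##: next=.  (t=0,i=10, bit3=0)
  nb ...#.: next=.  (t=3,i=1, bit2=0)
  nb ....#: next=.  (t=1,i=4, bit1=0)
  nb .....: next=#  (t=1,i=3, bit0=1)
  bits 01010011111101110000100011100001 = 1408698593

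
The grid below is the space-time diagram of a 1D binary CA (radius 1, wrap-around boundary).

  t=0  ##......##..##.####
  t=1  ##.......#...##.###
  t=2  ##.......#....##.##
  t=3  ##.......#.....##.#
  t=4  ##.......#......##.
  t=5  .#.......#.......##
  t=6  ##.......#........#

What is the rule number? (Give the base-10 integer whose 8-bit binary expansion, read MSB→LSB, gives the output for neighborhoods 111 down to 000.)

228

  [7] ### => #  t=0,i=0
  [6] ##. => #  t=0,i=1
  [5] #.# => #  t=0,i=14
  [4] #.. => .  t=0,i=2
  [3] .## => .  t=0,i=8
  [2] .#. => #  t=1,i=9
  [1] ..# => .  t=0,i=7
  [0] ... => .  t=0,i=3
  bits 11100100 = 228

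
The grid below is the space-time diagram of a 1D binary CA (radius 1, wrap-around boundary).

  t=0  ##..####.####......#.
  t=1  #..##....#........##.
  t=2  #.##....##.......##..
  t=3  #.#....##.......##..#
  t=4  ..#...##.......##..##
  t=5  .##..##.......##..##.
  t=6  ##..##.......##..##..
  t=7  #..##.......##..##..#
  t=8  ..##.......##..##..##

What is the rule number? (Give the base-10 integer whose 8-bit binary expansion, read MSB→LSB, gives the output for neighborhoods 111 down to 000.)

14

  [7] ### => .  t=0,i=5
  [6] ##. => .  t=0,i=1
  [5] #.# => .  t=0,i=8
  [4] #.. => .  t=0,i=2
  [3] .## => #  t=0,i=0
  [2] .#. => #  t=0,i=19
  [1] ..# => #  t=0,i=3
  [0] ... => .  t=0,i=14
  bits 00001110 = 14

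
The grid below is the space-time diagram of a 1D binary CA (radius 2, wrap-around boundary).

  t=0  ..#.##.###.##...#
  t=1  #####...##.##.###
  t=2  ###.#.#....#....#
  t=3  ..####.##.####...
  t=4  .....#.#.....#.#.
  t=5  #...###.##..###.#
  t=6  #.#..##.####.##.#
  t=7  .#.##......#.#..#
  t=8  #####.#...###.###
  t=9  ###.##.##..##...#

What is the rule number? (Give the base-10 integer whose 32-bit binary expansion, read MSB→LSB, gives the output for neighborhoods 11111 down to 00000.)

  #####|#  b31=1 t=1,i=0
  ####.|.  b30=0 t=1,i=3
  ###.#|#  b29=1 t=0,i=9
  ###..|#  b28=1 t=1,i=4
  ##.##|.  b27=0 t=0,i=6
  ##.#.|#  b26=1 t=2,i=3
  ##..#|#  b25=1 t=5,i=10
  ##...|.  b24=0 t=0,i=13
  #.###|.  b23=0 t=0,i=7
  #.##.|#  b22=1 t=0,i=4
  #.#.#|#  b21=1 t=2,i=4
  #.#..|.  b20=0 t=2,i=6
  #..##|#  b19=1 t=5,i=11
  #..#.|#  b18=1 t=0,i=1
  #...#|#  b17=1 t=0,i=14
  #....|#  b16=1 t=2,i=8
  .####|.  b15=0 t=1,i=15
  .###.|#  b14=1 t=0,i=8
  .##.#|.  b13=0 t=0,i=5
  .##..|#  b12=1 t=0,i=12
  .#.##|#  b11=1 t=0,i=3
  .#.#.|#  b10=1 t=2,i=5
  .#..#|#  b9=1 t=0,i=0
  .#...|#  b8=1 t=2,i=7
  ..###|.  b7=0 t=2,i=16
  ..##.|.  b6=0 t=1,i=8
  ..#.#|#  b5=1 t=0,i=2
  ..#..|#  b4=1 t=0,i=16
  ...##|.  b3=0 t=1,i=7
  ...#.|#  b2=1 t=0,i=15
  ....#|.  b1=0 t=2,i=9
  .....|.  b0=0 t=3,i=16
  bits 10110110011011110101111100110100 = 3060752180

3060752180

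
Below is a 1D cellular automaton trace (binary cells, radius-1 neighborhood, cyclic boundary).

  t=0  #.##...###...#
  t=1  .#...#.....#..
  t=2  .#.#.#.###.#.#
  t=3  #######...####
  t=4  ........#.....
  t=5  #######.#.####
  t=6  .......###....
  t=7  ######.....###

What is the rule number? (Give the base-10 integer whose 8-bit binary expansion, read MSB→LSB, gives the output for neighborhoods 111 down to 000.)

37

  nb ###: next=.  (t=0,i=8, bit7=0)
  nb ##.: next=.  (t=0,i=0, bit6=0)
  nb #.#: next=#  (t=0,i=1, bit5=1)
  nb #..: next=.  (t=0,i=4, bit4=0)
  nb .##: next=.  (t=0,i=2, bit3=0)
  nb .#.: next=#  (t=1,i=1, bit2=1)
  nb ..#: next=.  (t=0,i=6, bit1=0)
  nb ...: next=#  (t=0,i=5, bit0=1)
  bits 00100101 = 37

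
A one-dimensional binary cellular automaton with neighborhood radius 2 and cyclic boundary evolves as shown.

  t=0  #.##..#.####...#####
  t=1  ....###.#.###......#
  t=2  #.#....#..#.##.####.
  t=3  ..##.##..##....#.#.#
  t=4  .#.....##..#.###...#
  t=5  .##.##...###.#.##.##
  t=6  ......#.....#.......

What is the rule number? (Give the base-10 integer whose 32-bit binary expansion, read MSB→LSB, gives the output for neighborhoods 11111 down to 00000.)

  ##### -> .   bit 31 = 0  t=0,i=17
  ####. -> #   bit 30 = 1  t=0,i=10
  ###.# -> .   bit 29 = 0  t=0,i=0
  ###.. -> #   bit 28 = 1  t=0,i=11
  ##.## -> .   bit 27 = 0  t=0,i=1
  ##.#. -> #   bit 26 = 1  t=1,i=7
  ##..# -> #   bit 25 = 1  t=0,i=4
  ##... -> #   bit 24 = 1  t=0,i=12
  #.### -> #   bit 23 = 1  t=0,i=8
  #.##. -> .   bit 22 = 0  t=0,i=2
  #.#.# -> .   bit 21 = 0  t=1,i=8
  #.#.. -> #   bit 20 = 1  t=2,i=2
  #..## -> #   bit 19 = 1  t=3,i=1
  #..#. -> #   bit 18 = 1  t=0,i=5
  #...# -> .   bit 17 = 0  t=0,i=13
  #.... -> .   bit 16 = 0  t=1,i=1
  .#### -> .   bit 15 = 0  t=0,i=9
  .###. -> .   bit 14 = 0  t=1,i=5
  .##.# -> .   bit 13 = 0  t=2,i=13
  .##.. -> .   bit 12 = 0  t=0,i=3
  .#.## -> .   bit 11 = 0  t=0,i=7
  .#.#. -> .   bit 10 = 0  t=2,i=1
  .#..# -> .   bit 9 = 0  t=2,i=8
  .#... -> #   bit 8 = 1  t=1,i=0
  ..### -> .   bit 7 = 0  t=0,i=15
  ..##. -> .   bit 6 = 0  t=3,i=2
  ..#.# -> #   bit 5 = 1  t=0,i=6
  ..#.. -> .   bit 4 = 0  t=1,i=19
  ...## -> .   bit 3 = 0  t=0,i=14
  ...#. -> #   bit 2 = 1  t=1,i=18
  ....# -> #   bit 1 = 1  t=1,i=2
  ..... -> #   bit 0 = 1  t=1,i=15
  bits 01010111100111000000000100100111 = 1469841703

1469841703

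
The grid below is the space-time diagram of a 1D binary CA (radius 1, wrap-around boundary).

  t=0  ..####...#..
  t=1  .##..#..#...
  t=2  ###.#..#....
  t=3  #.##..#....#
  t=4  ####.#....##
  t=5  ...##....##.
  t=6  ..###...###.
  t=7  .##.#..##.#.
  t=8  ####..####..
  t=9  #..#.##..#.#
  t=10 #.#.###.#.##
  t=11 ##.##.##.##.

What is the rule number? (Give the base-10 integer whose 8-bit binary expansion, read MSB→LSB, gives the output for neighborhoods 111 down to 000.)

106

  nb ###: next=.  (t=0,i=3, bit7=0)
  nb ##.: next=#  (t=0,i=5, bit6=1)
  nb #.#: next=#  (t=2,i=3, bit5=1)
  nb #..: next=.  (t=0,i=6, bit4=0)
  nb .##: next=#  (t=0,i=2, bit3=1)
  nb .#.: next=.  (t=0,i=9, bit2=0)
  nb ..#: next=#  (t=0,i=1, bit1=1)
  nb ...: next=.  (t=0,i=0, bit0=0)
  bits 01101010 = 106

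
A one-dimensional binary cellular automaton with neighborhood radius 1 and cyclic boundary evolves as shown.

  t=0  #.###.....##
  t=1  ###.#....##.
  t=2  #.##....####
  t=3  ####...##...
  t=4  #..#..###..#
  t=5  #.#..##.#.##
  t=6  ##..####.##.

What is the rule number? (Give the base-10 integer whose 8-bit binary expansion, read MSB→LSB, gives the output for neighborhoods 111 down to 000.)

  ###|.  b7=0 t=0,i=3
  ##.|#  b6=1 t=0,i=0
  #.#|#  b5=1 t=0,i=1
  #..|.  b4=0 t=0,i=5
  .##|#  b3=1 t=0,i=2
  .#.|.  b2=0 t=1,i=4
  ..#|#  b1=1 t=0,i=9
  ...|.  b0=0 t=0,i=6
  bits 01101010 = 106

106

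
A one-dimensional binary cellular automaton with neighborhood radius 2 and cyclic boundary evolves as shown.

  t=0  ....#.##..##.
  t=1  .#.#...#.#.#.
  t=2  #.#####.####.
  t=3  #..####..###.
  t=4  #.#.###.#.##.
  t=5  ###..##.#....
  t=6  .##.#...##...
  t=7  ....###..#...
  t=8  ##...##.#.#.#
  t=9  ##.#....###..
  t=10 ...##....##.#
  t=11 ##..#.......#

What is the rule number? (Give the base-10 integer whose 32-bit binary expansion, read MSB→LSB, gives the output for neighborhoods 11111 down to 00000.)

4030649605

  [31] ##### => #  t=2,i=4
  [30] ####. => #  t=2,i=5
  [29] ###.# => #  t=2,i=6
  [28] ###.. => #  t=3,i=6
  [27] ##.## => .  t=2,i=7
  [26] ##.#. => .  t=2,i=12
  [25] ##..# => .  t=0,i=8
  [24] ##... => .  t=0,i=12
  [23] #.### => .  t=2,i=2
  [22] #.##. => .  t=0,i=6
  [21] #.#.# => #  t=1,i=9
  [20] #.#.. => #  t=1,i=3
  [19] #..## => #  t=0,i=9
  [18] #..#. => #  t=1,i=0
  [17] #...# => #  t=1,i=5
  [16] #.... => .  t=0,i=0
  [15] .#### => #  t=2,i=3
  [14] .###. => #  t=3,i=10
  [13] .##.# => .  t=4,i=11
  [12] .##.. => #  t=0,i=7
  [11] .#.## => .  t=0,i=5
  [10] .#.#. => #  t=1,i=2
  [9] .#..# => .  t=1,i=12
  [8] .#... => #  t=1,i=4
  [7] ..### => .  t=3,i=3
  [6] ..##. => .  t=0,i=10
  [5] ..#.# => .  t=0,i=4
  [4] ..#.. => .  t=7,i=9
  [3] ...## => .  t=5,i=12
  [2] ...#. => #  t=0,i=3
  [1] ....# => .  t=0,i=2
  [0] ..... => #  t=0,i=1
  bits 11110000001111101101010100000101 = 4030649605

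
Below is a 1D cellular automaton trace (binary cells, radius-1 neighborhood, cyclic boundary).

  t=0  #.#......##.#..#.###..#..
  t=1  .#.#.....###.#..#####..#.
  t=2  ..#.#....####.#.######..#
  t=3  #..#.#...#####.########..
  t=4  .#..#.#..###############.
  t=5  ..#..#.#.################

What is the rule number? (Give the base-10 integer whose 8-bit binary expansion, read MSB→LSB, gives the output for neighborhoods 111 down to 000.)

  ### -> #   bit 7 = 1  t=0,i=18
  ##. -> #   bit 6 = 1  t=0,i=10
  #.# -> #   bit 5 = 1  t=0,i=1
  #.. -> #   bit 4 = 1  t=0,i=3
  .## -> #   bit 3 = 1  t=0,i=9
  .#. -> .   bit 2 = 0  t=0,i=0
  ..# -> .   bit 1 = 0  t=0,i=8
  ... -> .   bit 0 = 0  t=0,i=4
  bits 11111000 = 248

248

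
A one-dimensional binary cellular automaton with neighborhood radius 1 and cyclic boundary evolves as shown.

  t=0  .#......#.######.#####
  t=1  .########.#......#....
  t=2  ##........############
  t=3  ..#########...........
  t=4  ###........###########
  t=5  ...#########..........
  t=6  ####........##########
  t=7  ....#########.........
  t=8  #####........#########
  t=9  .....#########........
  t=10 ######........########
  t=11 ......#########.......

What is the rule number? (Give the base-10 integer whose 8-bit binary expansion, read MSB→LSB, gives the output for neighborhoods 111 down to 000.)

31

  ###|.  b7=0 t=0,i=11
  ##.|.  b6=0 t=0,i=15
  #.#|.  b5=0 t=0,i=0
  #..|#  b4=1 t=0,i=2
  .##|#  b3=1 t=0,i=10
  .#.|#  b2=1 t=0,i=1
  ..#|#  b1=1 t=0,i=7
  ...|#  b0=1 t=0,i=3
  bits 00011111 = 31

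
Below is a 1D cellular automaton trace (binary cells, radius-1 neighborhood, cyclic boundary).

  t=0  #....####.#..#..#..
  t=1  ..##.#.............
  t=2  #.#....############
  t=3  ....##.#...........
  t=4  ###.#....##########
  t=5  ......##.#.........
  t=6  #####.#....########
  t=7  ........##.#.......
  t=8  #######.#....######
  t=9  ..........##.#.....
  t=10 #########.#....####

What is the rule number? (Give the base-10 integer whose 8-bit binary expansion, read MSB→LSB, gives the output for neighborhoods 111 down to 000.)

  ### -> .   bit 7 = 0  t=0,i=6
  ##. -> .   bit 6 = 0  t=0,i=8
  #.# -> .   bit 5 = 0  t=0,i=9
  #.. -> .   bit 4 = 0  t=0,i=1
  .## -> #   bit 3 = 1  t=0,i=5
  .#. -> .   bit 2 = 0  t=0,i=0
  ..# -> .   bit 1 = 0  t=0,i=4
  ... -> #   bit 0 = 1  t=0,i=2
  bits 00001001 = 9

9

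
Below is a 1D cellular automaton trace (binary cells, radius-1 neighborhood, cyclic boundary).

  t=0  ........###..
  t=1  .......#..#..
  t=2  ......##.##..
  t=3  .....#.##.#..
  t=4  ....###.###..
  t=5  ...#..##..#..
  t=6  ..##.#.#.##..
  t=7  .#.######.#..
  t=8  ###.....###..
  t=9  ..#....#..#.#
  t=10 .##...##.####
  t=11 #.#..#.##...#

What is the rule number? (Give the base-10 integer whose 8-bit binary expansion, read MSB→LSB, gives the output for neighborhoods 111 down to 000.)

102

  ###|.  b7=0 t=0,i=9
  ##.|#  b6=1 t=0,i=10
  #.#|#  b5=1 t=2,i=8
  #..|.  b4=0 t=0,i=11
  .##|.  b3=0 t=0,i=8
  .#.|#  b2=1 t=1,i=7
  ..#|#  b1=1 t=0,i=7
  ...|.  b0=0 t=0,i=0
  bits 01100110 = 102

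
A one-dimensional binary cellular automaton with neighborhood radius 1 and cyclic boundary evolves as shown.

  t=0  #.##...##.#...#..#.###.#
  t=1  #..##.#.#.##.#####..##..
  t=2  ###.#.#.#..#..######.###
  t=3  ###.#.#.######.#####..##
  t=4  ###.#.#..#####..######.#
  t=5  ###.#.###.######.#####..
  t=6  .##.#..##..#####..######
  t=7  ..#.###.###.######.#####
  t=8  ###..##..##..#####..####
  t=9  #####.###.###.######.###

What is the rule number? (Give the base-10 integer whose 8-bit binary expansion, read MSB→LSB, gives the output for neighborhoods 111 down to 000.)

214

  ### -> #   bit 7 = 1  t=0,i=20
  ##. -> #   bit 6 = 1  t=0,i=0
  #.# -> .   bit 5 = 0  t=0,i=1
  #.. -> #   bit 4 = 1  t=0,i=4
  .## -> .   bit 3 = 0  t=0,i=2
  .#. -> #   bit 2 = 1  t=0,i=10
  ..# -> #   bit 1 = 1  t=0,i=6
  ... -> .   bit 0 = 0  t=0,i=5
  bits 11010110 = 214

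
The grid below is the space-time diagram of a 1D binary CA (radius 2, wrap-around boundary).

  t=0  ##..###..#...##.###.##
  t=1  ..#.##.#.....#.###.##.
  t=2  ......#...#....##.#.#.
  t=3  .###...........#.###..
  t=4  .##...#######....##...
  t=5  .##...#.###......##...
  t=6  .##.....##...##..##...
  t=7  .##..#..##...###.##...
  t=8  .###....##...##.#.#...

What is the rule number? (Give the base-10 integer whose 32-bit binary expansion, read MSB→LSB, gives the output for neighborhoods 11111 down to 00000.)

  #####|#  b31=1 t=4,i=8
  ####.|.  b30=0 t=0,i=0
  ###.#|.  b29=0 t=0,i=18
  ###..|.  b28=0 t=0,i=1
  ##.##|#  b27=1 t=0,i=15
  ##.#.|#  b26=1 t=1,i=6
  ##..#|#  b25=1 t=0,i=2
  ##...|.  b24=0 t=1,i=21
  #.###|#  b23=1 t=0,i=16
  #.##.|.  b22=0 t=1,i=4
  #.#.#|#  b21=1 t=2,i=18
  #.#..|.  b20=0 t=1,i=7
  #..##|.  b19=0 t=0,i=3
  #..#.|.  b18=0 t=0,i=8
  #...#|.  b17=0 t=0,i=11
  #....|.  b16=0 t=1,i=9
  .####|.  b15=0 t=0,i=21
  .###.|#  b14=1 t=0,i=5
  .##.#|.  b13=0 t=0,i=14
  .##..|#  b12=1 t=1,i=20
  .#.##|.  b11=0 t=1,i=3
  .#.#.|#  b10=1 t=2,i=19
  .#..#|.  b9=0 t=7,i=6
  .#...|.  b8=0 t=0,i=10
  ..###|#  b7=1 t=0,i=4
  ..##.|#  b6=1 t=0,i=13
  ..#.#|.  b5=0 t=1,i=2
  ..#..|.  b4=0 t=0,i=9
  ...##|.  b3=0 t=0,i=12
  ...#.|.  b2=0 t=1,i=1
  ....#|.  b1=0 t=1,i=11
  .....|#  b0=1 t=1,i=10
  bits 10001110101000000101010011000001 = 2392872129

2392872129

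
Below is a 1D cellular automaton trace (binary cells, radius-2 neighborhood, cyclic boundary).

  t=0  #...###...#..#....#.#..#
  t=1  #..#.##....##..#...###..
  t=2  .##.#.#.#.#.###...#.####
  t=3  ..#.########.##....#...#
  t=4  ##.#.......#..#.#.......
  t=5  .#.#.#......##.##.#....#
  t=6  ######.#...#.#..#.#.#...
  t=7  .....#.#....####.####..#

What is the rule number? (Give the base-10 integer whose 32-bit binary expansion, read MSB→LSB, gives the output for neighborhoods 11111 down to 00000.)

842366472

  nb #####: next=.  (t=3,i=6, bit31=0)
  nb ####.: next=.  (t=2,i=22, bit30=0)
  nb ###.#: next=#  (t=2,i=23, bit29=1)
  nb ###..: next=#  (t=0,i=6, bit28=1)
  nb ##.##: next=.  (t=2,i=0, bit27=0)
  nb ##.#.: next=.  (t=2,i=3, bit26=0)
  nb ##..#: next=#  (t=1,i=13, bit25=1)
  nb ##...: next=.  (t=0,i=1, bit24=0)
  nb #.###: next=.  (t=2,i=12, bit23=0)
  nb #.##.: next=.  (t=1,i=5, bit22=0)
  nb #.#.#: next=#  (t=2,i=4, bit21=1)
  nb #.#..: next=#  (t=0,i=20, bit20=1)
  nb #..##: next=.  (t=0,i=22, bit19=0)
  nb #..#.: next=#  (t=0,i=12, bit18=1)
  nb #...#: next=.  (t=0,i=2, bit17=0)
  nb #....: next=#  (t=0,i=15, bit16=1)
  nb .####: next=.  (t=2,i=21, bit15=0)
  nb .###.: next=#  (t=0,i=5, bit14=1)
  nb .##.#: next=#  (t=2,i=2, bit13=1)
  nb .##..: next=#  (t=0,i=0, bit12=1)
  nb .#.##: next=#  (t=1,i=4, bit11=1)
  nb .#.#.: next=#  (t=0,i=19, bit10=1)
  nb .#..#: next=#  (t=0,i=11, bit9=1)
  nb .#...: next=.  (t=0,i=14, bit8=0)
  nb ..###: next=.  (t=0,i=4, bit7=0)
  nb ..##.: next=.  (t=0,i=23, bit6=0)
  nb ..#.#: next=.  (t=0,i=18, bit5=0)
  nb ..#..: next=.  (t=0,i=10, bit4=0)
  nb ...##: next=#  (t=0,i=3, bit3=1)
  nb ...#.: next=.  (t=0,i=9, bit2=0)
  nb ....#: next=.  (t=0,i=16, bit1=0)
  nb .....: next=.  (t=4,i=6, bit0=0)
  bits 00110010001101010111111000001000 = 842366472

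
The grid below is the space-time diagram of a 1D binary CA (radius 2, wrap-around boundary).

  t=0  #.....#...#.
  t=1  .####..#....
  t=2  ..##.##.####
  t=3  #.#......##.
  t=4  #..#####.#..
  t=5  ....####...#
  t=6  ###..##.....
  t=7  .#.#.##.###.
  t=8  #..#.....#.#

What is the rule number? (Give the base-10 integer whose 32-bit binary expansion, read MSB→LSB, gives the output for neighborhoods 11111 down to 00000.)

3794129219

  #####|#  b31=1 t=4,i=5
  ####.|#  b30=1 t=1,i=3
  ###.#|#  b29=1 t=4,i=7
  ###..|.  b28=0 t=1,i=4
  ##.##|.  b27=0 t=2,i=4
  ##.#.|.  b26=0 t=3,i=11
  ##..#|#  b25=1 t=1,i=5
  ##...|.  b24=0 t=5,i=8
  #.###|.  b23=0 t=2,i=8
  #.##.|.  b22=0 t=2,i=5
  #.#.#|#  b21=1 t=3,i=0
  #.#..|.  b20=0 t=0,i=0
  #..##|.  b19=0 t=2,i=1
  #..#.|#  b18=1 t=1,i=6
  #...#|.  b17=0 t=0,i=8
  #....|#  b16=1 t=0,i=2
  .####|#  b15=1 t=1,i=2
  .###.|#  b14=1 t=6,i=1
  .##.#|.  b13=0 t=2,i=3
  .##..|#  b12=1 t=6,i=6
  .#.##|.  b11=0 t=7,i=4
  .#.#.|.  b10=0 t=0,i=11
  .#..#|.  b9=0 t=4,i=1
  .#...|#  b8=1 t=0,i=1
  ..###|.  b7=0 t=1,i=1
  ..##.|#  b6=1 t=2,i=2
  ..#.#|.  b5=0 t=0,i=10
  ..#..|.  b4=0 t=0,i=6
  ...##|.  b3=0 t=1,i=0
  ...#.|.  b2=0 t=0,i=5
  ....#|#  b1=1 t=0,i=4
  .....|#  b0=1 t=0,i=3
  bits 11100010001001011101000101000011 = 3794129219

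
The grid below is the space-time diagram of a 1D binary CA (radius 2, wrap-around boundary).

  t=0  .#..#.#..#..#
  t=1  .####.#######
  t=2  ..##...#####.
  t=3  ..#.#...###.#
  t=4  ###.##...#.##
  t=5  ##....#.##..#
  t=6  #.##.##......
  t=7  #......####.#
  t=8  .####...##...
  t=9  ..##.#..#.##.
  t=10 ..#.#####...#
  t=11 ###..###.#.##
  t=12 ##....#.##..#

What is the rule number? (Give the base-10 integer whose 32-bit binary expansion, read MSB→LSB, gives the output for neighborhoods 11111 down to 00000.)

3308634997

  #####|#  b31=1 t=1,i=8
  ####.|#  b30=1 t=1,i=3
  ###.#|.  b29=0 t=1,i=4
  ###..|.  b28=0 t=2,i=11
  ##.##|.  b27=0 t=1,i=0
  ##.#.|#  b26=1 t=3,i=11
  ##..#|.  b25=0 t=5,i=10
  ##...|#  b24=1 t=2,i=4
  #.###|.  b23=0 t=1,i=1
  #.##.|.  b22=0 t=4,i=4
  #.#.#|#  b21=1 t=11,i=9
  #.#..|#  b20=1 t=0,i=1
  #..##|.  b19=0 t=5,i=11
  #..#.|#  b18=1 t=0,i=3
  #...#|.  b17=0 t=2,i=0
  #....|#  b16=1 t=5,i=3
  .####|#  b15=1 t=1,i=2
  .###.|#  b14=1 t=3,i=9
  .##.#|.  b13=0 t=6,i=3
  .##..|.  b12=0 t=2,i=3
  .#.##|.  b11=0 t=4,i=10
  .#.#.|.  b10=0 t=0,i=0
  .#..#|#  b9=1 t=0,i=2
  .#...|#  b8=1 t=3,i=5
  ..###|.  b7=0 t=2,i=7
  ..##.|#  b6=1 t=2,i=2
  ..#.#|#  b5=1 t=0,i=4
  ..#..|#  b4=1 t=0,i=9
  ...##|.  b3=0 t=2,i=1
  ...#.|#  b2=1 t=4,i=8
  ....#|.  b1=0 t=5,i=4
  .....|#  b0=1 t=6,i=9
  bits 11000101001101011100001101110101 = 3308634997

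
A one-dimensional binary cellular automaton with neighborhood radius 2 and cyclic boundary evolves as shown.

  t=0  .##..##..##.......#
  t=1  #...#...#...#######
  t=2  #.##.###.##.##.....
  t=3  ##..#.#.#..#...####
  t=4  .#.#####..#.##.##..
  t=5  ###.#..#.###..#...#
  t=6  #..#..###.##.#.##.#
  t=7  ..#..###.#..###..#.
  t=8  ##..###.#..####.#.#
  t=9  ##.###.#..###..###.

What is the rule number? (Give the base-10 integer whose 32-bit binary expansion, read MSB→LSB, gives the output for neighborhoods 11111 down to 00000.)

  [31] ##### => .  t=1,i=14
  [30] ####. => .  t=1,i=18
  [29] ###.# => .  t=2,i=7
  [28] ###.. => #  t=1,i=0
  [27] ##.## => #  t=2,i=4
  [26] ##.#. => #  t=5,i=3
  [25] ##..# => .  t=0,i=3
  [24] ##... => .  t=0,i=11
  [23] #.### => .  t=2,i=5
  [22] #.##. => .  t=0,i=1
  [21] #.#.# => #  t=3,i=6
  [20] #.#.. => .  t=3,i=8
  [19] #..## => #  t=0,i=4
  [18] #..#. => #  t=3,i=3
  [17] #...# => #  t=1,i=2
  [16] #.... => #  t=0,i=12
  [15] .#### => #  t=1,i=13
  [14] .###. => #  t=2,i=6
  [13] .##.# => .  t=2,i=3
  [12] .##.. => .  t=0,i=2
  [11] .#.## => #  t=0,i=0
  [10] .#.#. => #  t=3,i=5
  [9] .#..# => .  t=3,i=9
  [8] .#... => #  t=1,i=5
  [7] ..### => #  t=1,i=12
  [6] ..##. => .  t=0,i=5
  [5] ..#.# => #  t=0,i=18
  [4] ..#.. => .  t=1,i=4
  [3] ...## => .  t=1,i=11
  [2] ...#. => #  t=0,i=17
  [1] ....# => #  t=0,i=16
  [0] ..... => #  t=0,i=13
  bits 00011100001011111100110110100111 = 472894887

472894887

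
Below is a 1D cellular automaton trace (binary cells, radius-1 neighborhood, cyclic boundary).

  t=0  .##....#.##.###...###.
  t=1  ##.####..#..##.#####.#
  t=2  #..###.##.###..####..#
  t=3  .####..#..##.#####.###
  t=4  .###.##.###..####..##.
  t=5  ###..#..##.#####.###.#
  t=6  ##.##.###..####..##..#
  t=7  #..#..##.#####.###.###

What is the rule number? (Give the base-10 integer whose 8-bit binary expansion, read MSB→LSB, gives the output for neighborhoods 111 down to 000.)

  ### -> #   bit 7 = 1  t=0,i=13
  ##. -> .   bit 6 = 0  t=0,i=2
  #.# -> .   bit 5 = 0  t=0,i=8
  #.. -> #   bit 4 = 1  t=0,i=3
  .## -> #   bit 3 = 1  t=0,i=1
  .#. -> .   bit 2 = 0  t=0,i=7
  ..# -> #   bit 1 = 1  t=0,i=0
  ... -> #   bit 0 = 1  t=0,i=4
  bits 10011011 = 155

155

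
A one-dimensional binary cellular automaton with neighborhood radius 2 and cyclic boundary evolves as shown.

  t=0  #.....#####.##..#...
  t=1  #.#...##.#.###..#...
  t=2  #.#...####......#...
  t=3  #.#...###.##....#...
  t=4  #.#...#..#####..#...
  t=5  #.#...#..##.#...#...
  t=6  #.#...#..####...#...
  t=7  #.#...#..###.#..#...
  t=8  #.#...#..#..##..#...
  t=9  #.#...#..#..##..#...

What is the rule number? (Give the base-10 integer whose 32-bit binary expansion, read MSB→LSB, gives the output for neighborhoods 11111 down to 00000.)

1299296496

  [31] ##### => .  t=0,i=8
  [30] ####. => #  t=0,i=9
  [29] ###.# => .  t=0,i=10
  [28] ###.. => .  t=1,i=13
  [27] ##.## => #  t=0,i=11
  [26] ##.#. => #  t=1,i=8
  [25] ##..# => .  t=0,i=14
  [24] ##... => #  t=2,i=10
  [23] #.### => .  t=1,i=11
  [22] #.##. => #  t=0,i=12
  [21] #.#.# => #  t=1,i=9
  [20] #.#.. => #  t=1,i=2
  [19] #..## => .  t=4,i=8
  [18] #..#. => .  t=0,i=15
  [17] #...# => .  t=0,i=18
  [16] #.... => #  t=0,i=2
  [15] .#### => #  t=0,i=7
  [14] .###. => .  t=1,i=12
  [13] .##.# => #  t=1,i=7
  [12] .##.. => #  t=0,i=13
  [11] .#.## => .  t=1,i=10
  [10] .#.#. => .  t=1,i=1
  [9] .#..# => .  t=4,i=7
  [8] .#... => .  t=0,i=1
  [7] ..### => #  t=0,i=6
  [6] ..##. => #  t=1,i=6
  [5] ..#.# => #  t=1,i=0
  [4] ..#.. => #  t=0,i=0
  [3] ...## => .  t=0,i=5
  [2] ...#. => .  t=0,i=19
  [1] ....# => .  t=0,i=4
  [0] ..... => .  t=0,i=3
  bits 01001101011100011011000011110000 = 1299296496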